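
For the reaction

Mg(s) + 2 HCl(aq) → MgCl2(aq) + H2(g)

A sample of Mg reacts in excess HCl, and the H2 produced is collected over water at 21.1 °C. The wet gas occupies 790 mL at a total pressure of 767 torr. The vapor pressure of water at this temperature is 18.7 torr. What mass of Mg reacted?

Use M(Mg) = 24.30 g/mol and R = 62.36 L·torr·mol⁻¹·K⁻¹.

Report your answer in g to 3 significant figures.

0.783 g

P(H2) = 767 − 18.7 = 748.3 torr
n(H2) = PV/RT = (748.3 × 0.7900) / (62.36 × 294.25) = 0.03222 mol
n(Mg) = (1/1) × 0.03222 = 0.03222 mol
m(Mg) = 0.03222 × 24.30 = 0.7829 g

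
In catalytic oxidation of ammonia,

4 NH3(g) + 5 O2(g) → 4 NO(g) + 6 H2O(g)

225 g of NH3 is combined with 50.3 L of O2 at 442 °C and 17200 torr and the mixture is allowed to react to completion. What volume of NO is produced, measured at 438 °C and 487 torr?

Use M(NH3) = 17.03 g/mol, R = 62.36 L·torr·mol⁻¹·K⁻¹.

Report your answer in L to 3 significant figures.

1200 L

n(NH3) = 225 / 17.03 = 13.21 mol
n(O2) = PV/RT = (17200 × 50.3) / (62.36 × 715.15) = 19.40 mol
For 13.21 mol NH3, stoichiometry requires (5/4) × 13.21 = 16.51 mol O2; 19.40 mol is available, so NH3 is limiting.
n(NO) = (4/4) × 13.21 = 13.21 mol
V(NO) = nRT/P = 13.21 × 62.36 × 711.15 / 487 = 1203 L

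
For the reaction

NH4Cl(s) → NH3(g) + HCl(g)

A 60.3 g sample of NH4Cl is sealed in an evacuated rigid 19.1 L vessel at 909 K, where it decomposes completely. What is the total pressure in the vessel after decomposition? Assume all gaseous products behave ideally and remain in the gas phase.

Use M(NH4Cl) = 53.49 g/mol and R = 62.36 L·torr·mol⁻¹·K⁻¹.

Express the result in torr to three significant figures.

6690 torr

n(NH4Cl) = 60.3 / 53.49 = 1.127 mol
n(gas produced) = (2/1) × 1.127 = 2.254 mol
P = nRT/V = 2.254 × 62.36 × 909 / 19.1 = 6689 torr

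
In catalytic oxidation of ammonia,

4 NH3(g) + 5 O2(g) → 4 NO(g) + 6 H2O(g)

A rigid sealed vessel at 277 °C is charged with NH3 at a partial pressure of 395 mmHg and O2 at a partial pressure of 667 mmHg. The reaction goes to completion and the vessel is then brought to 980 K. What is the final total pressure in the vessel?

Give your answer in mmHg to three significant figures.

With V and T fixed, P_i ∝ n_i, so the mole ratios apply directly to partial pressures at 277 °C.
P(O2) required for 395 mmHg of NH3 = (5/4) × 395 = 493.8 mmHg; available 667 mmHg, so NH3 is limiting.
P(O2) remaining = 667 − (5/4) × 395 = 173.2 mmHg
P(gaseous products) = (4+6)/4 × 395 = 987.5 mmHg
P_total at 277 °C = 173.2 + 987.5 = 1161 mmHg
Scaling to 980 K: P = 1161 × 980/550.15 = 2068 mmHg

2070 mmHg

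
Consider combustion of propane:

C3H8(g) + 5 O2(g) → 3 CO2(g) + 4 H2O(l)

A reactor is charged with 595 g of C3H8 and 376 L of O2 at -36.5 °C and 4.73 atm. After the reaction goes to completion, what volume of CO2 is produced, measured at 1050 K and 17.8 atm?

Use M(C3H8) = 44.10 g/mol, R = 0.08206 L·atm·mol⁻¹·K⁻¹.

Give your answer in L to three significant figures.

n(C3H8) = 595 / 44.10 = 13.49 mol
n(O2) = PV/RT = (4.73 × 376) / (0.08206 × 236.65) = 91.58 mol
For 13.49 mol C3H8, stoichiometry requires (5/1) × 13.49 = 67.45 mol O2; 91.58 mol is available, so C3H8 is limiting.
n(CO2) = (3/1) × 13.49 = 40.47 mol
V(CO2) = nRT/P = 40.47 × 0.08206 × 1050 / 17.8 = 195.9 L

196 L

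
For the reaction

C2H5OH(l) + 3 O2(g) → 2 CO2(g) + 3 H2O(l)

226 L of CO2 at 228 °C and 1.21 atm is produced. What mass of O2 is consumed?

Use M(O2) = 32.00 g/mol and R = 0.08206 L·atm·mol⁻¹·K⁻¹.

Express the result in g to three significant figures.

319 g

n(CO2) = PV/RT = (1.21 × 226) / (0.08206 × 501.15) = 6.650 mol
n(O2) = (3/2) × 6.650 = 9.975 mol
m(O2) = 9.975 × 32.00 = 319.2 g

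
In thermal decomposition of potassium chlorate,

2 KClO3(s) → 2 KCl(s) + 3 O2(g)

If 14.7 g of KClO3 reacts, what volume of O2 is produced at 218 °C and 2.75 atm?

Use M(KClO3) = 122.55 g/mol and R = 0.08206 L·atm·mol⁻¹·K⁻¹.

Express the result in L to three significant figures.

2.64 L

n(KClO3) = 14.70 / 122.55 = 0.1200 mol
n(O2) = (3/2) × 0.1200 = 0.1800 mol
V = nRT/P = 0.1800 × 0.08206 × 491.15 / 2.75 = 2.638 L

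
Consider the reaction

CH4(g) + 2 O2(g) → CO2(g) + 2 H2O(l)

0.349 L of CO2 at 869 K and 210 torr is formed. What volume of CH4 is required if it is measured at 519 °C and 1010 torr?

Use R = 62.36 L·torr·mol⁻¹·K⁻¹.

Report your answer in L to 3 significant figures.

n(CO2) = PV/RT = (210 × 0.349) / (62.36 × 869) = 0.001352 mol
n(CH4) = (1/1) × 0.001352 = 0.001352 mol
V = nRT/P = 0.001352 × 62.36 × 792.15 / 1010 = 0.06613 L

0.0661 L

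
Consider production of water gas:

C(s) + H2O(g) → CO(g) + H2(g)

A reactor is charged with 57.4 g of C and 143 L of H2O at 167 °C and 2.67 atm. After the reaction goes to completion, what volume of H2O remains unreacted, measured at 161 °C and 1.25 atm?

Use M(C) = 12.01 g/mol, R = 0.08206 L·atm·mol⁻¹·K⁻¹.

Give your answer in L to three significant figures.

n(C) = 57.4 / 12.01 = 4.779 mol
n(H2O) = PV/RT = (2.67 × 143) / (0.08206 × 440.15) = 10.57 mol
For 4.779 mol C, stoichiometry requires (1/1) × 4.779 = 4.779 mol H2O; 10.57 mol is available, so C is limiting.
n(H2O) consumed = (1/1) × 4.779 = 4.779 mol; remaining = 10.57 − 4.779 = 5.791 mol
V(H2O) = nRT/P = 5.791 × 0.08206 × 434.15 / 1.25 = 165.0 L

165 L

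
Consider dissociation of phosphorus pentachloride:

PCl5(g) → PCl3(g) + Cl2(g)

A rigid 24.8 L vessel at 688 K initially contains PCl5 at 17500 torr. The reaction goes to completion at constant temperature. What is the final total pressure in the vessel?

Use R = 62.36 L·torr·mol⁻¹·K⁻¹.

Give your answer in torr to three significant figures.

35000 torr

Since T and V are fixed, P_final/P_initial = n_final/n_initial = 2/1.
P_final = (2/1) × 17500 = 35000 torr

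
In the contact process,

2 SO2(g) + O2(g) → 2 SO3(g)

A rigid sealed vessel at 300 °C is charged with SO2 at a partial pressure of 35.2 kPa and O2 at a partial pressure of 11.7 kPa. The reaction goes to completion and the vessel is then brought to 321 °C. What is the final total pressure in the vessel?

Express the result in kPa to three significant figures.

36.5 kPa

With V and T fixed, P_i ∝ n_i, so the mole ratios apply directly to partial pressures at 300 °C.
P(O2) required for 35.2 kPa of SO2 = (1/2) × 35.2 = 17.60 kPa; available 11.7 kPa, so O2 is limiting.
P(SO2) remaining = 35.2 − (2/1) × 11.7 = 11.80 kPa
P(gaseous products) = (2)/1 × 11.7 = 23.40 kPa
P_total at 300 °C = 11.80 + 23.40 = 35.20 kPa
Scaling to 321 °C: P = 35.20 × 594.15/573.15 = 36.49 kPa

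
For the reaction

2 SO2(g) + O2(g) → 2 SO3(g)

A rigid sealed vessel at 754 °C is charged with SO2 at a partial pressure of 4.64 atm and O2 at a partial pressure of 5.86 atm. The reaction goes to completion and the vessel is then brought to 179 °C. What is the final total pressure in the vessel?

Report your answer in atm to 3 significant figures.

Because the vessel is rigid and T is held at 754 °C, work the stoichiometry in partial pressures (P_i = n_iRT/V).
P(O2) required for 4.64 atm of SO2 = (1/2) × 4.64 = 2.320 atm; available 5.86 atm, so SO2 is limiting.
P(O2) remaining = 5.86 − (1/2) × 4.64 = 3.540 atm
P(gaseous products) = (2)/2 × 4.64 = 4.640 atm
P_total at 754 °C = 3.540 + 4.640 = 8.180 atm
Scaling to 179 °C: P = 8.180 × 452.15/1027.15 = 3.601 atm

3.60 atm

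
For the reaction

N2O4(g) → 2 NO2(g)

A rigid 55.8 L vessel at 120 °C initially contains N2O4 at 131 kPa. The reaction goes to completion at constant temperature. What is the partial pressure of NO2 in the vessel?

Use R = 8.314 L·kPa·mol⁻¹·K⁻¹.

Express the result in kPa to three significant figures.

262 kPa

n(N2O4)₀ = PV/RT = (131 × 55.8) / (8.314 × 393.15) = 2.236 mol
n(NO2) = (2/1) × 2.236 = 4.472 mol
P(NO2) = nRT/V = 4.472 × 8.314 × 393.15 / 55.8 = 262.0 kPa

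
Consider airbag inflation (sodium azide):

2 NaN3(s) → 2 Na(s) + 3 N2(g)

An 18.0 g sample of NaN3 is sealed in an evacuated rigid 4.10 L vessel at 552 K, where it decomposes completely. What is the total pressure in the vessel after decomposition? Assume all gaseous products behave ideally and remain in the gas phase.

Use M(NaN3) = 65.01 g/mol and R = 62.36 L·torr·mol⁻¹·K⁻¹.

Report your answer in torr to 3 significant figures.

3490 torr

n(NaN3) = 18.0 / 65.01 = 0.2769 mol
n(gas produced) = (3/2) × 0.2769 = 0.4153 mol
P = nRT/V = 0.4153 × 62.36 × 552 / 4.10 = 3487 torr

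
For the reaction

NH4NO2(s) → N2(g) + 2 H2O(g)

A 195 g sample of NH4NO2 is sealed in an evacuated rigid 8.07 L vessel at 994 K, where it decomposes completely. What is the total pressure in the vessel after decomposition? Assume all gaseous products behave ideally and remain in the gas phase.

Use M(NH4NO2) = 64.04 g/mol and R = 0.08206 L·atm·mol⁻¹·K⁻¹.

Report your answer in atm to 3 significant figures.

n(NH4NO2) = 195 / 64.04 = 3.045 mol
n(gas produced) = (3/1) × 3.045 = 9.135 mol
P = nRT/V = 9.135 × 0.08206 × 994 / 8.07 = 92.33 atm

92.3 atm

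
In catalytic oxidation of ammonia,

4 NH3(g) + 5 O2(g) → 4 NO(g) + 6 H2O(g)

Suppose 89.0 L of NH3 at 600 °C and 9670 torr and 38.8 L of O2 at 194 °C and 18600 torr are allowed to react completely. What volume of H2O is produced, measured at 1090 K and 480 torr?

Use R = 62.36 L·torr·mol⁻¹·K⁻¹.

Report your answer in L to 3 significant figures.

3360 L

n(NH3) = PV/RT = (9670 × 89.0) / (62.36 × 873.15) = 15.81 mol
n(O2) = PV/RT = (18600 × 38.8) / (62.36 × 467.15) = 24.77 mol
For 15.81 mol NH3, stoichiometry requires (5/4) × 15.81 = 19.76 mol O2; 24.77 mol is available, so NH3 is limiting.
n(H2O) = (6/4) × 15.81 = 23.71 mol
V(H2O) = nRT/P = 23.71 × 62.36 × 1090 / 480 = 3358 L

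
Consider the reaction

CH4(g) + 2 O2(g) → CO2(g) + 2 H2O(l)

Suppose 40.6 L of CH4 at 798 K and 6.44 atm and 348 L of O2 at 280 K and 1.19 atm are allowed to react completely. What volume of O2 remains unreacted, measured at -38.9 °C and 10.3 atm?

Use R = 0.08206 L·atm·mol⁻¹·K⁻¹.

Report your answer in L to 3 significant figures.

18.7 L

n(CH4) = PV/RT = (6.44 × 40.6) / (0.08206 × 798) = 3.993 mol
n(O2) = PV/RT = (1.19 × 348) / (0.08206 × 280) = 18.02 mol
For 3.993 mol CH4, stoichiometry requires (2/1) × 3.993 = 7.986 mol O2; 18.02 mol is available, so CH4 is limiting.
n(O2) consumed = (2/1) × 3.993 = 7.986 mol; remaining = 18.02 − 7.986 = 10.03 mol
V(O2) = nRT/P = 10.03 × 0.08206 × 234.25 / 10.3 = 18.72 L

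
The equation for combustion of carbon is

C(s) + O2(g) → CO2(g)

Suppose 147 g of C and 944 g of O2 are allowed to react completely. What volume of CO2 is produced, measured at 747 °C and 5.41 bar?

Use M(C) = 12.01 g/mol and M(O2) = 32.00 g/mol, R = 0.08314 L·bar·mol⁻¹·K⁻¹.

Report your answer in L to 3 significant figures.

192 L

n(C) = 147 / 12.01 = 12.24 mol
n(O2) = 944 / 32.00 = 29.50 mol
For 12.24 mol C, stoichiometry requires (1/1) × 12.24 = 12.24 mol O2; 29.50 mol is available, so C is limiting.
n(CO2) = (1/1) × 12.24 = 12.24 mol
V(CO2) = nRT/P = 12.24 × 0.08314 × 1020.15 / 5.41 = 191.9 L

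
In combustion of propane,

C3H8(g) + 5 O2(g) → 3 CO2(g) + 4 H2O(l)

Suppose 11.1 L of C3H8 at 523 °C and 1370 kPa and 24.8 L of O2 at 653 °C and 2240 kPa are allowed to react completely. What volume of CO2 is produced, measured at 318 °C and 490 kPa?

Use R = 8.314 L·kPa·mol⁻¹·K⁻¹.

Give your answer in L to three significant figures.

43.4 L

n(C3H8) = PV/RT = (1370 × 11.1) / (8.314 × 796.15) = 2.297 mol
n(O2) = PV/RT = (2240 × 24.8) / (8.314 × 926.15) = 7.215 mol
For 2.297 mol C3H8, stoichiometry requires (5/1) × 2.297 = 11.49 mol O2; 7.215 mol is available, so O2 is limiting.
n(CO2) = (3/5) × 7.215 = 4.329 mol
V(CO2) = nRT/P = 4.329 × 8.314 × 591.15 / 490 = 43.42 L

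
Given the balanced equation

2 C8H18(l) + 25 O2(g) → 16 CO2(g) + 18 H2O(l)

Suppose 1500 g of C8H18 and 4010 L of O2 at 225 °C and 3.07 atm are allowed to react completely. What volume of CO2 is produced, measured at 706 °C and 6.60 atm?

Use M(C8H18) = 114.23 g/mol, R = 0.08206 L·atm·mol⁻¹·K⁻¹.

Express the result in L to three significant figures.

n(C8H18) = 1500 / 114.23 = 13.13 mol
n(O2) = PV/RT = (3.07 × 4010) / (0.08206 × 498.15) = 301.2 mol
For 13.13 mol C8H18, stoichiometry requires (25/2) × 13.13 = 164.1 mol O2; 301.2 mol is available, so C8H18 is limiting.
n(CO2) = (16/2) × 13.13 = 105.0 mol
V(CO2) = nRT/P = 105.0 × 0.08206 × 979.15 / 6.60 = 1278 L

1280 L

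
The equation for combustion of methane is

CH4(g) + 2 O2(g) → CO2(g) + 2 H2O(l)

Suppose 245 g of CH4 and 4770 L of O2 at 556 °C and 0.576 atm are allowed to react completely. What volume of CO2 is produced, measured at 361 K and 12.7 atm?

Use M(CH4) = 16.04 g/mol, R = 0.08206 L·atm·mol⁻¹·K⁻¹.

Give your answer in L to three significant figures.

35.6 L

n(CH4) = 245 / 16.04 = 15.27 mol
n(O2) = PV/RT = (0.576 × 4770) / (0.08206 × 829.15) = 40.38 mol
For 15.27 mol CH4, stoichiometry requires (2/1) × 15.27 = 30.54 mol O2; 40.38 mol is available, so CH4 is limiting.
n(CO2) = (1/1) × 15.27 = 15.27 mol
V(CO2) = nRT/P = 15.27 × 0.08206 × 361 / 12.7 = 35.62 L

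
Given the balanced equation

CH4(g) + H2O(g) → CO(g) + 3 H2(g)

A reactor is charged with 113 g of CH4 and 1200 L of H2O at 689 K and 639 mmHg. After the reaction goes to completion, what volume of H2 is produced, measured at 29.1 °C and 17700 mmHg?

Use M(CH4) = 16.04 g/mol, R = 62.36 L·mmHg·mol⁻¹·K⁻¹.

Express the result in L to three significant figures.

22.5 L

n(CH4) = 113 / 16.04 = 7.045 mol
n(H2O) = PV/RT = (639 × 1200) / (62.36 × 689) = 17.85 mol
For 7.045 mol CH4, stoichiometry requires (1/1) × 7.045 = 7.045 mol H2O; 17.85 mol is available, so CH4 is limiting.
n(H2) = (3/1) × 7.045 = 21.13 mol
V(H2) = nRT/P = 21.13 × 62.36 × 302.25 / 17700 = 22.50 L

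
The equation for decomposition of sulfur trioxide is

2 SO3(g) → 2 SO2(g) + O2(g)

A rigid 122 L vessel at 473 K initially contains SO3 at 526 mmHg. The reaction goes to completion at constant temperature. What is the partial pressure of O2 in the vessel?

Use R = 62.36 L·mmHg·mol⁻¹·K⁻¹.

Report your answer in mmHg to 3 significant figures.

263 mmHg

n(SO3)₀ = PV/RT = (526 × 122) / (62.36 × 473) = 2.176 mol
n(O2) = (1/2) × 2.176 = 1.088 mol
P(O2) = nRT/V = 1.088 × 62.36 × 473 / 122 = 263.0 mmHg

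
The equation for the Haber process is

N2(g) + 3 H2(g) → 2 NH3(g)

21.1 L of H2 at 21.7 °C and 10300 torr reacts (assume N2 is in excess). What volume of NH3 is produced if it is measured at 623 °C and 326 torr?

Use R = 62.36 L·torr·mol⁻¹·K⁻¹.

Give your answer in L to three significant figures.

n(H2) = PV/RT = (10300 × 21.1) / (62.36 × 294.85) = 11.82 mol
n(NH3) = (2/3) × 11.82 = 7.880 mol
V = nRT/P = 7.880 × 62.36 × 896.15 / 326 = 1351 L

1350 L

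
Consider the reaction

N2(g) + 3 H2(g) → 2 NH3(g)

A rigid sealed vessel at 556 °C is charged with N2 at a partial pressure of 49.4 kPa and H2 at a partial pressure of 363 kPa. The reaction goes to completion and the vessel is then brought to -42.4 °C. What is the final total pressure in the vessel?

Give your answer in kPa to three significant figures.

At constant V, partial pressures at 556 °C are proportional to moles, so apply stoichiometry directly to pressures.
P(H2) required for 49.4 kPa of N2 = (3/1) × 49.4 = 148.2 kPa; available 363 kPa, so N2 is limiting.
P(H2) remaining = 363 − (3/1) × 49.4 = 214.8 kPa
P(gaseous products) = (2)/1 × 49.4 = 98.80 kPa
P_total at 556 °C = 214.8 + 98.80 = 313.6 kPa
Scaling to -42.4 °C: P = 313.6 × 230.75/829.15 = 87.27 kPa

87.3 kPa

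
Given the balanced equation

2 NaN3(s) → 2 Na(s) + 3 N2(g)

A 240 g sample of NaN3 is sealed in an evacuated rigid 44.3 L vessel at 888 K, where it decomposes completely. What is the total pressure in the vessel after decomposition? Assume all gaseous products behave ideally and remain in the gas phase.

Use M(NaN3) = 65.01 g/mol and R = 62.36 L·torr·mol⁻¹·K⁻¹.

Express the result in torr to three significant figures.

6920 torr

n(NaN3) = 240 / 65.01 = 3.692 mol
n(gas produced) = (3/2) × 3.692 = 5.538 mol
P = nRT/V = 5.538 × 62.36 × 888 / 44.3 = 6923 torr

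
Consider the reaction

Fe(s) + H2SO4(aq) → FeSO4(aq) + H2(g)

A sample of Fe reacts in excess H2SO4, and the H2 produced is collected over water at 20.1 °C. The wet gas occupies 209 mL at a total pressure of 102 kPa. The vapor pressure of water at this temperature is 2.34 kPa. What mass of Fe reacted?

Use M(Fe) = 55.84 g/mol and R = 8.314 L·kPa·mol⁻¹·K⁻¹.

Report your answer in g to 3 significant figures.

0.477 g

P(H2) = 102 − 2.34 = 99.66 kPa
n(H2) = PV/RT = (99.66 × 0.2090) / (8.314 × 293.25) = 0.008543 mol
n(Fe) = (1/1) × 0.008543 = 0.008543 mol
m(Fe) = 0.008543 × 55.84 = 0.4770 g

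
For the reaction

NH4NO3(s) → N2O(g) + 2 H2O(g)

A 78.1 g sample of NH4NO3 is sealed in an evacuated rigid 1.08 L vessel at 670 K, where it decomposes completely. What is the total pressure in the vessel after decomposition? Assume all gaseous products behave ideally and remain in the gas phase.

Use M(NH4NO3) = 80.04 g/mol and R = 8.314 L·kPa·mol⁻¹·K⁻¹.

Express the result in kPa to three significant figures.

n(NH4NO3) = 78.1 / 80.04 = 0.9758 mol
n(gas produced) = (3/1) × 0.9758 = 2.927 mol
P = nRT/V = 2.927 × 8.314 × 670 / 1.08 = 15100 kPa

15100 kPa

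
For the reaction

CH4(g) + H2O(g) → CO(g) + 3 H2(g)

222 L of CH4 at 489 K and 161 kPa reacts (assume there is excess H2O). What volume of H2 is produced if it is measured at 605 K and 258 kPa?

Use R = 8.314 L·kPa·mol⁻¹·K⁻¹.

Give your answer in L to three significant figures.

514 L

n(CH4) = PV/RT = (161 × 222) / (8.314 × 489) = 8.791 mol
n(H2) = (3/1) × 8.791 = 26.37 mol
V = nRT/P = 26.37 × 8.314 × 605 / 258 = 514.1 L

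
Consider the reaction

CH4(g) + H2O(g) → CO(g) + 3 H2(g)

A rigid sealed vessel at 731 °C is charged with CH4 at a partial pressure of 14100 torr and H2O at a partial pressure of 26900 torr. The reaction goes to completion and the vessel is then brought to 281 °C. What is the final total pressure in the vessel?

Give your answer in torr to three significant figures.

Because the vessel is rigid and T is held at 731 °C, work the stoichiometry in partial pressures (P_i = n_iRT/V).
P(H2O) required for 14100 torr of CH4 = (1/1) × 14100 = 14100 torr; available 26900 torr, so CH4 is limiting.
P(H2O) remaining = 26900 − (1/1) × 14100 = 12800 torr
P(gaseous products) = (1+3)/1 × 14100 = 56400 torr
P_total at 731 °C = 12800 + 56400 = 69200 torr
Scaling to 281 °C: P = 69200 × 554.15/1004.15 = 38190 torr

38200 torr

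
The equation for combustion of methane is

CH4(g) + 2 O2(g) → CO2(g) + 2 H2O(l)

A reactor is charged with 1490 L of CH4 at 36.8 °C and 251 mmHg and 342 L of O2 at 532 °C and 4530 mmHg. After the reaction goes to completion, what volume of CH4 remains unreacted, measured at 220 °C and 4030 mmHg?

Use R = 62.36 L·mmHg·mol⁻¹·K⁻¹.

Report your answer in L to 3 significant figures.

29.9 L

n(CH4) = PV/RT = (251 × 1490) / (62.36 × 309.95) = 19.35 mol
n(O2) = PV/RT = (4530 × 342) / (62.36 × 805.15) = 30.86 mol
For 19.35 mol CH4, stoichiometry requires (2/1) × 19.35 = 38.70 mol O2; 30.86 mol is available, so O2 is limiting.
n(CH4) consumed = (1/2) × 30.86 = 15.43 mol; remaining = 19.35 − 15.43 = 3.920 mol
V(CH4) = nRT/P = 3.920 × 62.36 × 493.15 / 4030 = 29.91 L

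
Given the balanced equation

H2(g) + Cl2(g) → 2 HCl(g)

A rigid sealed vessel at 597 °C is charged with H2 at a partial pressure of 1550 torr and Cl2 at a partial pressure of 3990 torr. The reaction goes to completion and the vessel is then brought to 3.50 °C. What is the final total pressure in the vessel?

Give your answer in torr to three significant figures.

1760 torr

With V and T fixed, P_i ∝ n_i, so the mole ratios apply directly to partial pressures at 597 °C.
P(Cl2) required for 1550 torr of H2 = (1/1) × 1550 = 1550 torr; available 3990 torr, so H2 is limiting.
P(Cl2) remaining = 3990 − (1/1) × 1550 = 2440 torr
P(gaseous products) = (2)/1 × 1550 = 3100 torr
P_total at 597 °C = 2440 + 3100 = 5540 torr
Scaling to 3.50 °C: P = 5540 × 276.65/870.15 = 1761 torr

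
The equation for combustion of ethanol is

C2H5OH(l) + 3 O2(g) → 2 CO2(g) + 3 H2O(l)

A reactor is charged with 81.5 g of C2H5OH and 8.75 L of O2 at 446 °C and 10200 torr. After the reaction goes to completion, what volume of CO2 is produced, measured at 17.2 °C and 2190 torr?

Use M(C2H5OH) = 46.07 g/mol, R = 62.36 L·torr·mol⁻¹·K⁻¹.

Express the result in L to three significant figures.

11.0 L

n(C2H5OH) = 81.5 / 46.07 = 1.769 mol
n(O2) = PV/RT = (10200 × 8.75) / (62.36 × 719.15) = 1.990 mol
For 1.769 mol C2H5OH, stoichiometry requires (3/1) × 1.769 = 5.307 mol O2; 1.990 mol is available, so O2 is limiting.
n(CO2) = (2/3) × 1.990 = 1.327 mol
V(CO2) = nRT/P = 1.327 × 62.36 × 290.35 / 2190 = 10.97 L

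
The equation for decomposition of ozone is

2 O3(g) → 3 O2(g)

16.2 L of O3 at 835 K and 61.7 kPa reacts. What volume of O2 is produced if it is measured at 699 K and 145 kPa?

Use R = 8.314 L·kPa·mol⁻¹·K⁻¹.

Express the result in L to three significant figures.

n(O3) = PV/RT = (61.7 × 16.2) / (8.314 × 835) = 0.1440 mol
n(O2) = (3/2) × 0.1440 = 0.2160 mol
V = nRT/P = 0.2160 × 8.314 × 699 / 145 = 8.657 L

8.66 L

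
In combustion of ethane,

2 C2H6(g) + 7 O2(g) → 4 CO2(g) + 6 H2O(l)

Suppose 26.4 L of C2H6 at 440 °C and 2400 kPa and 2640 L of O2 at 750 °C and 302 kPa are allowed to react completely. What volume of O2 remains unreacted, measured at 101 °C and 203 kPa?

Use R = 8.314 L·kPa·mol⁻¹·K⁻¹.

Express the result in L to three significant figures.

863 L

n(C2H6) = PV/RT = (2400 × 26.4) / (8.314 × 713.15) = 10.69 mol
n(O2) = PV/RT = (302 × 2640) / (8.314 × 1023.15) = 93.73 mol
For 10.69 mol C2H6, stoichiometry requires (7/2) × 10.69 = 37.41 mol O2; 93.73 mol is available, so C2H6 is limiting.
n(O2) consumed = (7/2) × 10.69 = 37.41 mol; remaining = 93.73 − 37.41 = 56.32 mol
V(O2) = nRT/P = 56.32 × 8.314 × 374.15 / 203 = 863.0 L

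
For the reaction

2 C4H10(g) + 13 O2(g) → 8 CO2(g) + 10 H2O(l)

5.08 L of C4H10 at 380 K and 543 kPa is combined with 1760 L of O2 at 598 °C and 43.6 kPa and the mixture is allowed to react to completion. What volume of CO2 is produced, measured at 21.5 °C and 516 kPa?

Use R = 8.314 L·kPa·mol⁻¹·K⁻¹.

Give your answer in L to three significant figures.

16.6 L

n(C4H10) = PV/RT = (543 × 5.08) / (8.314 × 380) = 0.8731 mol
n(O2) = PV/RT = (43.6 × 1760) / (8.314 × 871.15) = 10.59 mol
For 0.8731 mol C4H10, stoichiometry requires (13/2) × 0.8731 = 5.675 mol O2; 10.59 mol is available, so C4H10 is limiting.
n(CO2) = (8/2) × 0.8731 = 3.492 mol
V(CO2) = nRT/P = 3.492 × 8.314 × 294.65 / 516 = 16.58 L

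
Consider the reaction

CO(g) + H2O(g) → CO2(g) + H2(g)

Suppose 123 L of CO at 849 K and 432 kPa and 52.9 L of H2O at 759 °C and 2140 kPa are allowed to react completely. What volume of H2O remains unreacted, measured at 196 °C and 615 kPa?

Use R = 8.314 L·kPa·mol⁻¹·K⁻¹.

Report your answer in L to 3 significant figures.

n(CO) = PV/RT = (432 × 123) / (8.314 × 849) = 7.528 mol
n(H2O) = PV/RT = (2140 × 52.9) / (8.314 × 1032.15) = 13.19 mol
For 7.528 mol CO, stoichiometry requires (1/1) × 7.528 = 7.528 mol H2O; 13.19 mol is available, so CO is limiting.
n(H2O) consumed = (1/1) × 7.528 = 7.528 mol; remaining = 13.19 − 7.528 = 5.662 mol
V(H2O) = nRT/P = 5.662 × 8.314 × 469.15 / 615 = 35.91 L

35.9 L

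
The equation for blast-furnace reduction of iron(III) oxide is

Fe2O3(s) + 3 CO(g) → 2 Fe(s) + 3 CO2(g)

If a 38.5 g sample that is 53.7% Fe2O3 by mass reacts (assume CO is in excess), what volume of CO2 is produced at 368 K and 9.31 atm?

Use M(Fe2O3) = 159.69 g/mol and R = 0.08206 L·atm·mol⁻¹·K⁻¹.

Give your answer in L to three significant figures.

mass of Fe2O3 = 38.5 × 53.7/100 = 20.67 g
n(Fe2O3) = 20.67 / 159.69 = 0.1294 mol
n(CO2) = (3/1) × 0.1294 = 0.3882 mol
V = nRT/P = 0.3882 × 0.08206 × 368 / 9.31 = 1.259 L

1.26 L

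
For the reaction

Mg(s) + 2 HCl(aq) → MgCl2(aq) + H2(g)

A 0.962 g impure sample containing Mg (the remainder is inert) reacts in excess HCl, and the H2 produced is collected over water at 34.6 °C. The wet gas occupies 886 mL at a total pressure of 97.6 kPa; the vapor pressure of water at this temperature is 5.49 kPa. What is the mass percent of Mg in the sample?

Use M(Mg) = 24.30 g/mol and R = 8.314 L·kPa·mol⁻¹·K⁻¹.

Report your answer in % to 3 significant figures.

P(H2) = 97.6 − 5.49 = 92.11 kPa
n(H2) = PV/RT = (92.11 × 0.8860) / (8.314 × 307.75) = 0.03190 mol
n(Mg) = (1/1) × 0.03190 = 0.03190 mol
m(Mg) = 0.03190 × 24.30 = 0.7752 g
%Mg = 0.7752 / 0.962 × 100 = 80.58%

80.6 %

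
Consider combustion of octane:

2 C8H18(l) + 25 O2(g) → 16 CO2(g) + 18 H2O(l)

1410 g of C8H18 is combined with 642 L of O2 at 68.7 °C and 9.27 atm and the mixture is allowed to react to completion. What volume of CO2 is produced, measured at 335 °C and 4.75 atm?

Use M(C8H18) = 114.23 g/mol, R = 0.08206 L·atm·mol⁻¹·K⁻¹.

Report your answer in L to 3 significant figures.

n(C8H18) = 1410 / 114.23 = 12.34 mol
n(O2) = PV/RT = (9.27 × 642) / (0.08206 × 341.85) = 212.2 mol
For 12.34 mol C8H18, stoichiometry requires (25/2) × 12.34 = 154.2 mol O2; 212.2 mol is available, so C8H18 is limiting.
n(CO2) = (16/2) × 12.34 = 98.72 mol
V(CO2) = nRT/P = 98.72 × 0.08206 × 608.15 / 4.75 = 1037 L

1040 L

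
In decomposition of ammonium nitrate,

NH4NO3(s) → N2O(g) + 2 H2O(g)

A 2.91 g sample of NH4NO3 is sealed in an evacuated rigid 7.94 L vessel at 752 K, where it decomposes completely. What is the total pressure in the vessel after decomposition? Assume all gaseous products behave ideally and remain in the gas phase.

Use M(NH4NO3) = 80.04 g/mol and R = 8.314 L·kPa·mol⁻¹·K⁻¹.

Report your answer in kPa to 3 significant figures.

85.9 kPa

n(NH4NO3) = 2.91 / 80.04 = 0.03636 mol
n(gas produced) = (3/1) × 0.03636 = 0.1091 mol
P = nRT/V = 0.1091 × 8.314 × 752 / 7.94 = 85.91 kPa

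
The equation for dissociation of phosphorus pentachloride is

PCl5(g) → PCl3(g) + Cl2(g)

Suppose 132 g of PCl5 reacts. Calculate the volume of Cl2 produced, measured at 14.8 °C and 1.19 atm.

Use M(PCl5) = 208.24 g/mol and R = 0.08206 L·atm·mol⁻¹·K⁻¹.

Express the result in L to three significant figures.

12.6 L

n(PCl5) = 132.0 / 208.24 = 0.6339 mol
n(Cl2) = (1/1) × 0.6339 = 0.6339 mol
V = nRT/P = 0.6339 × 0.08206 × 287.95 / 1.19 = 12.59 L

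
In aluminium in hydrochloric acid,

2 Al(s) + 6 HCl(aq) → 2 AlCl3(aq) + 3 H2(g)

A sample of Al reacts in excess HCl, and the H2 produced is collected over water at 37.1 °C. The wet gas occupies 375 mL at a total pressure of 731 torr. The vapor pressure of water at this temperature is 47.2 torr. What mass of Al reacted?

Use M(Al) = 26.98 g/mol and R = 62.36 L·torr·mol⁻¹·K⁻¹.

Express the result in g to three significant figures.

0.238 g

P(H2) = 731 − 47.2 = 683.8 torr
n(H2) = PV/RT = (683.8 × 0.3750) / (62.36 × 310.25) = 0.01325 mol
n(Al) = (2/3) × 0.01325 = 0.008833 mol
m(Al) = 0.008833 × 26.98 = 0.2383 g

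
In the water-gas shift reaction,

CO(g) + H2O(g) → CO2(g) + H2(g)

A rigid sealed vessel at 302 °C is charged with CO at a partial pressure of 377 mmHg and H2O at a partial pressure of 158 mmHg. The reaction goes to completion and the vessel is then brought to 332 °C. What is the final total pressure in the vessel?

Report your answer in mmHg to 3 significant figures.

With V and T fixed, P_i ∝ n_i, so the mole ratios apply directly to partial pressures at 302 °C.
P(H2O) required for 377 mmHg of CO = (1/1) × 377 = 377.0 mmHg; available 158 mmHg, so H2O is limiting.
P(CO) remaining = 377 − (1/1) × 158 = 219.0 mmHg
P(gaseous products) = (1+1)/1 × 158 = 316.0 mmHg
P_total at 302 °C = 219.0 + 316.0 = 535.0 mmHg
Scaling to 332 °C: P = 535.0 × 605.15/575.15 = 562.9 mmHg

563 mmHg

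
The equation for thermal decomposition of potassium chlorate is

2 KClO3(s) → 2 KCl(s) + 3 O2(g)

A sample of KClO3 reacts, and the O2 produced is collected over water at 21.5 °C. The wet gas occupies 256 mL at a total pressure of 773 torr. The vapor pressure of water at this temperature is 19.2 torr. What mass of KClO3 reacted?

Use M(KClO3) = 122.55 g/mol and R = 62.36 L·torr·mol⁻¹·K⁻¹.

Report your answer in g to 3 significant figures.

P(O2) = 773 − 19.2 = 753.8 torr
n(O2) = PV/RT = (753.8 × 0.2560) / (62.36 × 294.65) = 0.01050 mol
n(KClO3) = (2/3) × 0.01050 = 0.007000 mol
m(KClO3) = 0.007000 × 122.55 = 0.8579 g

0.858 g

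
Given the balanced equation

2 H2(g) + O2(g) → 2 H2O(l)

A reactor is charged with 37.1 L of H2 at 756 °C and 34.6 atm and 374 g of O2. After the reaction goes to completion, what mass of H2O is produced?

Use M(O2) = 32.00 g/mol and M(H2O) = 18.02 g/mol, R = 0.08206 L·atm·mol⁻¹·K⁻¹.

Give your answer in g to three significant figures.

n(H2) = PV/RT = (34.6 × 37.1) / (0.08206 × 1029.15) = 15.20 mol
n(O2) = 374 / 32.00 = 11.69 mol
For 15.20 mol H2, stoichiometry requires (1/2) × 15.20 = 7.600 mol O2; 11.69 mol is available, so H2 is limiting.
n(H2O) = (2/2) × 15.20 = 15.20 mol
m(H2O) = 15.20 × 18.02 = 273.9 g

274 g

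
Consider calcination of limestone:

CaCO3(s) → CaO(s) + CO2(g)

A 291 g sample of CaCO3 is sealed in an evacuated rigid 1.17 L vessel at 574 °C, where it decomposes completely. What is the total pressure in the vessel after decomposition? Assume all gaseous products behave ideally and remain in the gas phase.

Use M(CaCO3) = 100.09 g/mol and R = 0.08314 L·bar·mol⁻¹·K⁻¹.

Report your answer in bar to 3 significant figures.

175 bar

n(CaCO3) = 291 / 100.09 = 2.907 mol
n(gas produced) = (1/1) × 2.907 = 2.907 mol
P = nRT/V = 2.907 × 0.08314 × 847.15 / 1.17 = 175.0 bar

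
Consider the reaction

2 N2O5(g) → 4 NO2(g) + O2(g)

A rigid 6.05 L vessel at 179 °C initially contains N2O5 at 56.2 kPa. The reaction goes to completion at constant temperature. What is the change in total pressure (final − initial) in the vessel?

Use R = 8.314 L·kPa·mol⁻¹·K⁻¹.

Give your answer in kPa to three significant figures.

Since T and V are fixed, P_final/P_initial = n_final/n_initial = 5/2.
P_final = (5/2) × 56.2 = 140.5 kPa; ΔP = 140.5 − 56.2 = 84.30 kPa

84.3 kPa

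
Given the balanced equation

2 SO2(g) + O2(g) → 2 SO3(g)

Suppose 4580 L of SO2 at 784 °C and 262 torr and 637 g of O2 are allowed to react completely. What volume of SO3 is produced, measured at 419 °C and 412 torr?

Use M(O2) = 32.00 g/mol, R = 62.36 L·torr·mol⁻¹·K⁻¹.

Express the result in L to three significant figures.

n(SO2) = PV/RT = (262 × 4580) / (62.36 × 1057.15) = 18.20 mol
n(O2) = 637 / 32.00 = 19.91 mol
For 18.20 mol SO2, stoichiometry requires (1/2) × 18.20 = 9.100 mol O2; 19.91 mol is available, so SO2 is limiting.
n(SO3) = (2/2) × 18.20 = 18.20 mol
V(SO3) = nRT/P = 18.20 × 62.36 × 692.15 / 412 = 1907 L

1910 L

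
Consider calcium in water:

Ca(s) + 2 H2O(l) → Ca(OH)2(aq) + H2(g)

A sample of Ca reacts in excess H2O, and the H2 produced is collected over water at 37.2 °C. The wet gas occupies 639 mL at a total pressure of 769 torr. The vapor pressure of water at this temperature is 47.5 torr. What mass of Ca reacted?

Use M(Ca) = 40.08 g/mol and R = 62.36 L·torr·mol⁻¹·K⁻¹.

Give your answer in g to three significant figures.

0.955 g

P(H2) = 769 − 47.5 = 721.5 torr
n(H2) = PV/RT = (721.5 × 0.6390) / (62.36 × 310.35) = 0.02382 mol
n(Ca) = (1/1) × 0.02382 = 0.02382 mol
m(Ca) = 0.02382 × 40.08 = 0.9547 g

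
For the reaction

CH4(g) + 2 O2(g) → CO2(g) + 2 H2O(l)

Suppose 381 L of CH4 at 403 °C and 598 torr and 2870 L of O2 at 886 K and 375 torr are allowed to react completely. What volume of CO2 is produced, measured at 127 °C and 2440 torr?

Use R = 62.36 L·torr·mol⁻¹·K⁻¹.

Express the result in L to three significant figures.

n(CH4) = PV/RT = (598 × 381) / (62.36 × 676.15) = 5.404 mol
n(O2) = PV/RT = (375 × 2870) / (62.36 × 886) = 19.48 mol
For 5.404 mol CH4, stoichiometry requires (2/1) × 5.404 = 10.81 mol O2; 19.48 mol is available, so CH4 is limiting.
n(CO2) = (1/1) × 5.404 = 5.404 mol
V(CO2) = nRT/P = 5.404 × 62.36 × 400.15 / 2440 = 55.27 L

55.3 L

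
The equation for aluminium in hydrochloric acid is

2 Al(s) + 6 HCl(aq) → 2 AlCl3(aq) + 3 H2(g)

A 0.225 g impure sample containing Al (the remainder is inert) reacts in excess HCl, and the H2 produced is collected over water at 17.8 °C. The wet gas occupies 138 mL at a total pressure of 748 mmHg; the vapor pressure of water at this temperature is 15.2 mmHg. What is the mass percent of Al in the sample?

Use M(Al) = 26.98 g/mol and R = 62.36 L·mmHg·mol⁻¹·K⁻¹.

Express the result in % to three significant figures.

44.6 %

P(H2) = 748 − 15.2 = 732.8 mmHg
n(H2) = PV/RT = (732.8 × 0.1380) / (62.36 × 290.95) = 0.005574 mol
n(Al) = (2/3) × 0.005574 = 0.003716 mol
m(Al) = 0.003716 × 26.98 = 0.1003 g
%Al = 0.1003 / 0.225 × 100 = 44.58%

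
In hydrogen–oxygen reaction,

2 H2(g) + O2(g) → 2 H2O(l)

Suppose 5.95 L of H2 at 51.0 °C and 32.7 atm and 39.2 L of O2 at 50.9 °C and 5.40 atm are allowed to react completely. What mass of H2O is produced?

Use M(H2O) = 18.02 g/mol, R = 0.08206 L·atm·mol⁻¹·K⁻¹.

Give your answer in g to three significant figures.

132 g

n(H2) = PV/RT = (32.7 × 5.95) / (0.08206 × 324.15) = 7.315 mol
n(O2) = PV/RT = (5.40 × 39.2) / (0.08206 × 324.05) = 7.960 mol
For 7.315 mol H2, stoichiometry requires (1/2) × 7.315 = 3.658 mol O2; 7.960 mol is available, so H2 is limiting.
n(H2O) = (2/2) × 7.315 = 7.315 mol
m(H2O) = 7.315 × 18.02 = 131.8 g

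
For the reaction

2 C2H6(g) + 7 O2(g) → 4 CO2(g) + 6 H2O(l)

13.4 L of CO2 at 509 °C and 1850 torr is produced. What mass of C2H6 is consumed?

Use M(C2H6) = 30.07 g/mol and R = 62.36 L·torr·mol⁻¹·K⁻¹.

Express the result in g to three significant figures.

7.64 g

n(CO2) = PV/RT = (1850 × 13.4) / (62.36 × 782.15) = 0.5083 mol
n(C2H6) = (2/4) × 0.5083 = 0.2541 mol
m(C2H6) = 0.2541 × 30.07 = 7.641 g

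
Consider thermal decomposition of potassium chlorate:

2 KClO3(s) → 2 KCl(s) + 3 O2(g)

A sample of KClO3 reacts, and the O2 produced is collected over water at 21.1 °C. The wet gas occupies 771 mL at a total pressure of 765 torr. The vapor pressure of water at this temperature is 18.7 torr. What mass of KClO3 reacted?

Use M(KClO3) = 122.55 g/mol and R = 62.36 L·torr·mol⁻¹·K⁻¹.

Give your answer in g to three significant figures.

P(O2) = 765 − 18.7 = 746.3 torr
n(O2) = PV/RT = (746.3 × 0.7710) / (62.36 × 294.25) = 0.03136 mol
n(KClO3) = (2/3) × 0.03136 = 0.02091 mol
m(KClO3) = 0.02091 × 122.55 = 2.563 g

2.56 g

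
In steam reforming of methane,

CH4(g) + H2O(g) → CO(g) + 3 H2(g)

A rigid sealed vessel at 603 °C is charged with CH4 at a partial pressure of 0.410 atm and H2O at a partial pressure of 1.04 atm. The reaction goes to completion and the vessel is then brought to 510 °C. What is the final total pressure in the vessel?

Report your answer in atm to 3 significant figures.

2.03 atm

At constant V, partial pressures at 603 °C are proportional to moles, so apply stoichiometry directly to pressures.
P(H2O) required for 0.410 atm of CH4 = (1/1) × 0.410 = 0.4100 atm; available 1.04 atm, so CH4 is limiting.
P(H2O) remaining = 1.04 − (1/1) × 0.410 = 0.6300 atm
P(gaseous products) = (1+3)/1 × 0.410 = 1.640 atm
P_total at 603 °C = 0.6300 + 1.640 = 2.270 atm
Scaling to 510 °C: P = 2.270 × 783.15/876.15 = 2.029 atm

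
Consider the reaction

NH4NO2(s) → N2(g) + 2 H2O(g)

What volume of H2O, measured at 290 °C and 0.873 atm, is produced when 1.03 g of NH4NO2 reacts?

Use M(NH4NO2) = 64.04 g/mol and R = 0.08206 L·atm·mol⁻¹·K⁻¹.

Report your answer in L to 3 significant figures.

n(NH4NO2) = 1.030 / 64.04 = 0.01608 mol
n(H2O) = (2/1) × 0.01608 = 0.03216 mol
V = nRT/P = 0.03216 × 0.08206 × 563.15 / 0.873 = 1.702 L

1.70 L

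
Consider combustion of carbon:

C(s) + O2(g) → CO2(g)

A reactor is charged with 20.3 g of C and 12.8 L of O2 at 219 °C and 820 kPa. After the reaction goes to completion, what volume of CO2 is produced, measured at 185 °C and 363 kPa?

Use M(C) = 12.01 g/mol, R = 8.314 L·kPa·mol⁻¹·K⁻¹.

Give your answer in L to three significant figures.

17.7 L

n(C) = 20.3 / 12.01 = 1.690 mol
n(O2) = PV/RT = (820 × 12.8) / (8.314 × 492.15) = 2.565 mol
For 1.690 mol C, stoichiometry requires (1/1) × 1.690 = 1.690 mol O2; 2.565 mol is available, so C is limiting.
n(CO2) = (1/1) × 1.690 = 1.690 mol
V(CO2) = nRT/P = 1.690 × 8.314 × 458.15 / 363 = 17.73 L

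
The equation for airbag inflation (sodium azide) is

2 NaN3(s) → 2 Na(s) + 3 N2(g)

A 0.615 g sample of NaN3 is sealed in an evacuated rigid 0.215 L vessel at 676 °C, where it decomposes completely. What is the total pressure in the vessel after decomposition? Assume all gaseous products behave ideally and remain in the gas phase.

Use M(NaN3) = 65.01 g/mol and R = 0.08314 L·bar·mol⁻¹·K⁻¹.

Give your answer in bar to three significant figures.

n(NaN3) = 0.615 / 65.01 = 0.009460 mol
n(gas produced) = (3/2) × 0.009460 = 0.01419 mol
P = nRT/V = 0.01419 × 0.08314 × 949.15 / 0.215 = 5.208 bar

5.21 bar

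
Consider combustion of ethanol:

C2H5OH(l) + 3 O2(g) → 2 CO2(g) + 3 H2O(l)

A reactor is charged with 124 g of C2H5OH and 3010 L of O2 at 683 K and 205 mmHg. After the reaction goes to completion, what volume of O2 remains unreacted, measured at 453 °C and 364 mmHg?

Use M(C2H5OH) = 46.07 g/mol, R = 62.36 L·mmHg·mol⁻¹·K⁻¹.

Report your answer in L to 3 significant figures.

798 L

n(C2H5OH) = 124 / 46.07 = 2.692 mol
n(O2) = PV/RT = (205 × 3010) / (62.36 × 683) = 14.49 mol
For 2.692 mol C2H5OH, stoichiometry requires (3/1) × 2.692 = 8.076 mol O2; 14.49 mol is available, so C2H5OH is limiting.
n(O2) consumed = (3/1) × 2.692 = 8.076 mol; remaining = 14.49 − 8.076 = 6.414 mol
V(O2) = nRT/P = 6.414 × 62.36 × 726.15 / 364 = 797.9 L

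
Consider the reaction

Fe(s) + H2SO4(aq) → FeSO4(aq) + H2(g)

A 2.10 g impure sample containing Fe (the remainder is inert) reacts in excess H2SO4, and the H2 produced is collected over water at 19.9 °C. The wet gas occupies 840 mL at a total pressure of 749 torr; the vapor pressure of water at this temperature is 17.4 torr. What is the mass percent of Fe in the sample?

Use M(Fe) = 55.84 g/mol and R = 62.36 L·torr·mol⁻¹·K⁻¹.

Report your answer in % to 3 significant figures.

89.4 %

P(H2) = 749 − 17.4 = 731.6 torr
n(H2) = PV/RT = (731.6 × 0.8400) / (62.36 × 293.05) = 0.03363 mol
n(Fe) = (1/1) × 0.03363 = 0.03363 mol
m(Fe) = 0.03363 × 55.84 = 1.878 g
%Fe = 1.878 / 2.10 × 100 = 89.43%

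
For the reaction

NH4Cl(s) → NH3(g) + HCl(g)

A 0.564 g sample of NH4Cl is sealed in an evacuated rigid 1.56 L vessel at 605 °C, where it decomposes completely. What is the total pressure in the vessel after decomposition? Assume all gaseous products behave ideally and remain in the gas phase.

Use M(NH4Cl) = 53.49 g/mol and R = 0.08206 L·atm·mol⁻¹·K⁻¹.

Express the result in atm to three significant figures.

n(NH4Cl) = 0.564 / 53.49 = 0.01054 mol
n(gas produced) = (2/1) × 0.01054 = 0.02108 mol
P = nRT/V = 0.02108 × 0.08206 × 878.15 / 1.56 = 0.9737 atm

0.974 atm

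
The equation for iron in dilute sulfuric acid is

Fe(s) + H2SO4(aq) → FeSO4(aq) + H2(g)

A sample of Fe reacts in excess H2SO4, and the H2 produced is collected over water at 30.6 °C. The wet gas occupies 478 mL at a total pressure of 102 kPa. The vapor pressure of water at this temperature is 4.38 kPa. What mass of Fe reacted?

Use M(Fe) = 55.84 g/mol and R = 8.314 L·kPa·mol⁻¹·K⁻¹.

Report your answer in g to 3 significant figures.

1.03 g

P(H2) = 102 − 4.38 = 97.62 kPa
n(H2) = PV/RT = (97.62 × 0.4780) / (8.314 × 303.75) = 0.01848 mol
n(Fe) = (1/1) × 0.01848 = 0.01848 mol
m(Fe) = 0.01848 × 55.84 = 1.032 g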